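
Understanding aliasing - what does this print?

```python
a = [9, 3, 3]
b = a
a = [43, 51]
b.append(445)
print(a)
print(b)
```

Key concept: rebinding vs mutation: a is rebound to a new list, b still points at the original.
Step by step:
`a = [9, 3, 3]` → a = [9, 3, 3]
`b = a` → b = [9, 3, 3] (same object as a)
`a = [43, 51]` → a = [43, 51]
`b.append(445)` → b = [9, 3, 3, 445]
`print(a)` → prints [43, 51]
`print(b)` → prints [9, 3, 3, 445]

Answer:
[43, 51]
[9, 3, 3, 445]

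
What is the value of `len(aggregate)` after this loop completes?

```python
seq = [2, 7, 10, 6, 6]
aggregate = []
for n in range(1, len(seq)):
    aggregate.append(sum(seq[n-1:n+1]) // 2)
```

Number of 2-element averages
`aggregate` takes the values: [] → [4] → [4, 8] → [4, 8, 8] → [4, 8, 8, 6]
So `len(aggregate)` = 4

Answer: 4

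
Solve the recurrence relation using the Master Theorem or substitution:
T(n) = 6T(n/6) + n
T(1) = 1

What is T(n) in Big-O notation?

By Master Theorem: a=6, b=6, f(n)=n. Since log_6(6) = 1 and f(n) = Θ(n^1), Case 2 applies. T(n) = O(n log n).

Answer: O(n log n)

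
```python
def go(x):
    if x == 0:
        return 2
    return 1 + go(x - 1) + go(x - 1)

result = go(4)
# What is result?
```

go(x) = 1 + 2·go(x-1), go(0)=2. Closed form: (2+1)·2^4 - 1 = 47.

Answer: 47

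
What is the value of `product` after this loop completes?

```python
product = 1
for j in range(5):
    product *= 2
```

2^5 = 32
`product` takes the values: 1 → 2 → 4 → 8 → 16 → 32

Answer: 32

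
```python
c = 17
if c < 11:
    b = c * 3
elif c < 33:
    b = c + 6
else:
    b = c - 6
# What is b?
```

Trace:
`c = 17` → c = 17
`if c < 11: ...` → c < 11 is False, c < 33 is True → b = 23
So b = 23

Answer: 23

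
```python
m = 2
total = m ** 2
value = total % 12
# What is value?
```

Trace:
`m = 2` → m = 2
`total = m ** 2` → total = 4
`value = total % 12` → value = 4
So value = 4

Answer: 4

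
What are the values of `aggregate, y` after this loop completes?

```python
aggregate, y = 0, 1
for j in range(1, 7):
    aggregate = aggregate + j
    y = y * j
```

Sum and factorial of 1 to 6
`aggregate, y` takes the values: (0, 1) → (1, 1) → (3, 1) → (3, 2) → (6, 2) → (6, 6) → (10, 6) → (10, 24) → (15, 24) → (15, 120) → (21, 120) → (21, 720)

Answer: 21, 720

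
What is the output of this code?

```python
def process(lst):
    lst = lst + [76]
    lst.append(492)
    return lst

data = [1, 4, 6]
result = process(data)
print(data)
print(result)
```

Key concept: rebinding parameter vs mutation.
Step by step:
`data = [1, 4, 6]` → data = [1, 4, 6]
`result = process(data)` → result = [1, 4, 6, 76, 492]
`print(data)` → prints [1, 4, 6]
`print(result)` → prints [1, 4, 6, 76, 492]

Answer:
[1, 4, 6]
[1, 4, 6, 76, 492]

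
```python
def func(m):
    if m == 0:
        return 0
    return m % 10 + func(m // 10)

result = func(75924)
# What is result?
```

Sum of digits of 75924: 4 + 2 + 9 + 5 + 7 = 27

Answer: 27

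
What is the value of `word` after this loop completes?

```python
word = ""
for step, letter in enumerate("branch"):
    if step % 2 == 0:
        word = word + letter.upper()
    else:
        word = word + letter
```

Uppercase even positions in 'branch'
`word` takes the values: "" → "B" → "Br" → "BrA" → "BrAn" → "BrAnC" → "BrAnCh"

Answer: "BrAnCh"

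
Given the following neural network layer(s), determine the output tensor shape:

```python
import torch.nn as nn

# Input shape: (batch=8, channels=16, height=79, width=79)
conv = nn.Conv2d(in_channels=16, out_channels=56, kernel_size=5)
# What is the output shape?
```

Input: (8, 16, 79, 79) -> Output: (8, 56, 75, 75)

Answer: (8, 56, 75, 75)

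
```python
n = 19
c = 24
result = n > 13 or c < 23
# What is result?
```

Trace:
`n = 19` → n = 19
`c = 24` → c = 24
`result = n > 13 or c < 23` → result = True
So result = True

Answer: True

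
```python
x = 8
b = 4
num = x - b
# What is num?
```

Trace:
`x = 8` → x = 8
`b = 4` → b = 4
`num = x - b` → num = 4
So num = 4

Answer: 4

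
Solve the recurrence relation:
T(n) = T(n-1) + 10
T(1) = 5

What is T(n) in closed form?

Unrolling: T(n) = T(1) + 10·(n-1) = 5 + 10(n-1) = 10n - 5.

Answer: T(n) = 10n - 5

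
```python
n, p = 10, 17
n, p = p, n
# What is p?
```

Trace:
`n, p = 10, 17` → n = 10; p = 17
`n, p = p, n` → n = 17; p = 10
So p = 10

Answer: 10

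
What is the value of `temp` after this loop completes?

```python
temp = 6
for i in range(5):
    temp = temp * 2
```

Multiply by 2, 5 times: 6 * 2^5 = 192
`temp` takes the values: 6 → 12 → 24 → 48 → 96 → 192

Answer: 192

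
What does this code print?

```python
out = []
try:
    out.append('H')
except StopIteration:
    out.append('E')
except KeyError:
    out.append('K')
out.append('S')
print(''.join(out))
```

Execution trace: 'H' (try body, no exception) → 'S' (after the try/except). Output: HS

Answer: HS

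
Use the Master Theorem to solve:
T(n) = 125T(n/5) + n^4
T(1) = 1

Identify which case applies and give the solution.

a=125, b=5, f(n)=n^4. log_5(125) = 3. Since c=4 > 3 and the regularity condition holds (125(n/5)^4 = (125/5^4)n^4 with 125/5^4 < 1), Case 3 applies: T(n) = Θ(f(n)) = O(n^4).

Answer: O(n^4) - Case 3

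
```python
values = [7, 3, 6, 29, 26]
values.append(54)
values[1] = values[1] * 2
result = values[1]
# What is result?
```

Trace:
`values = [7, 3, 6, 29, 26]` → values = [7, 3, 6, 29, 26]
`values.append(54)` → values = [7, 3, 6, 29, 26, 54]
`values[1] = values[1] * 2` → values = [7, 6, 6, 29, 26, 54]
`result = values[1]` → result = 6
So result = 6

Answer: 6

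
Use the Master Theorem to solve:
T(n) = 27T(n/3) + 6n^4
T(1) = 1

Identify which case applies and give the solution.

a=27, b=3, f(n)=6n^4. log_3(27) = 3. Since c=4 > 3 and the regularity condition holds (27(n/3)^4 = (27/3^4)n^4 with 27/3^4 < 1), Case 3 applies: T(n) = Θ(f(n)) = O(n^4).

Answer: O(n^4) - Case 3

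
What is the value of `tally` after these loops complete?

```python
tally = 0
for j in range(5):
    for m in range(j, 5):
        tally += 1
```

Upper triangle: 5 + 4 + ... + 1
`tally` takes the values: 0 → 1 → 2 → 3 → 4 → 5 → 6 → 7 → 8 → 9 → 10 → 11 → 12 → 13 → 14 → 15

Answer: 15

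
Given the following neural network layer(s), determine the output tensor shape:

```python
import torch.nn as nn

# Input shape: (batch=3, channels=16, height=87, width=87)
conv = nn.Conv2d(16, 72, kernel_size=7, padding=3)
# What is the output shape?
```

Input: (3, 16, 87, 87) -> Output: (3, 72, 87, 87)

Answer: (3, 72, 87, 87)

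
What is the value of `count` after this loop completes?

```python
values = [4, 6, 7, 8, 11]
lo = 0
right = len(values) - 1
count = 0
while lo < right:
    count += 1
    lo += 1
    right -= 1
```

Iterations until pointers meet (list length 5)
`count` takes the values: 0 → 1 → 2

Answer: 2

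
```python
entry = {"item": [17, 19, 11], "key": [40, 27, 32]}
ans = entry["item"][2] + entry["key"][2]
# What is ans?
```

Trace:
`entry = {"item": [17, 19, 11], "key": [40, 27, 32]}` → entry = {'item': [17, 19, 11], 'key': [40, 27, 32]}
`ans = entry["item"][2] + entry["key"][2]` → ans = 43
So ans = 43

Answer: 43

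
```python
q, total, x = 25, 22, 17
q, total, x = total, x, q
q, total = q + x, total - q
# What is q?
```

Trace:
`q, total, x = 25, 22, 17` → q = 25; total = 22; x = 17
`q, total, x = total, x, q` → q = 22; total = 17; x = 25
`q, total = q + x, total - q` → q = 47; total = -5
So q = 47

Answer: 47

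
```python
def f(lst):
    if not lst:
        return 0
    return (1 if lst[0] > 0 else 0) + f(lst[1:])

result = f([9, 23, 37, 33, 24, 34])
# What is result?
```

Count of positive elements in [9, 23, 37, 33, 24, 34] = 6

Answer: 6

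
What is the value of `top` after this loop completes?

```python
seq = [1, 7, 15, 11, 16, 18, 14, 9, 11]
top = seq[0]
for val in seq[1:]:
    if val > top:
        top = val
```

Maximum of [1, 7, 15, 11, 16, 18, 14, 9, 11]
`top` takes the values: 1 → 7 → 15 → 16 → 18

Answer: 18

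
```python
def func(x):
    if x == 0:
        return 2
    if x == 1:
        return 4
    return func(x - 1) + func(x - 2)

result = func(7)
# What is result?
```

Build up from base cases: func(0)=2, func(1)=4, func(2)=6, func(3)=10, func(4)=16, func(5)=26, func(6)=42, ..., func(7)=68

Answer: 68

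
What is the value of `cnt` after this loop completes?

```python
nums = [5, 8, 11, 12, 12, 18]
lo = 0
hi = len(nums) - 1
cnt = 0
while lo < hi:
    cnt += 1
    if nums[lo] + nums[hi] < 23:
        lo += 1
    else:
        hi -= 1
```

Steps to find pair summing to 23
`cnt` takes the values: 0 → 1 → 2 → 3 → 4 → 5

Answer: 5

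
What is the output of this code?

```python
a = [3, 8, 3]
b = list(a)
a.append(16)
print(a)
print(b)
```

Key concept: list() constructor creates copy.
Step by step:
`a = [3, 8, 3]` → a = [3, 8, 3]
`b = list(a)` → b = [3, 8, 3]
`a.append(16)` → a = [3, 8, 3, 16]
`print(a)` → prints [3, 8, 3, 16]
`print(b)` → prints [3, 8, 3]

Answer:
[3, 8, 3, 16]
[3, 8, 3]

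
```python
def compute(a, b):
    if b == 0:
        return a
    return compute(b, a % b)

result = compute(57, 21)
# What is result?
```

compute(57, 21) -> compute(21, 15) -> compute(15, 6) -> compute(6, 3) -> compute(3, 0) -> 3

Answer: 3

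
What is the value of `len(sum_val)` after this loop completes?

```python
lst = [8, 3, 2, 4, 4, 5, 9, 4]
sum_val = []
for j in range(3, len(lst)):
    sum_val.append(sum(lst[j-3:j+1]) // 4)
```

Number of 4-element averages
`sum_val` takes the values: [] → [4] → [4, 3] → [4, 3, 3] → [4, 3, 3, 5] → [4, 3, 3, 5, 5]
So `len(sum_val)` = 5

Answer: 5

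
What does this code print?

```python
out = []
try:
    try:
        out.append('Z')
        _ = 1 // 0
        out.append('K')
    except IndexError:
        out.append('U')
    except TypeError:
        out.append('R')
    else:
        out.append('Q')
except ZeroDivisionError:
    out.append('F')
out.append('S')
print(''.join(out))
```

Execution trace: 'Z' (try body) → 'F' (outer except ZeroDivisionError) → 'S' (after the try/except). Output: ZFS

Answer: ZFS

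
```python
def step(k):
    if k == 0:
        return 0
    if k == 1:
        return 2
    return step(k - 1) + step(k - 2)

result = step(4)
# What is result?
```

Build up from base cases: step(0)=0, step(1)=2, step(2)=2, step(3)=4, step(4)=6

Answer: 6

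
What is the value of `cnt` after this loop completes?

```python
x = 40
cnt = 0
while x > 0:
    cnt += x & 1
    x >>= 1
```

Count set bits in 40 (binary: 0b101000)
`cnt` takes the values: 0 → 1 → 2

Answer: 2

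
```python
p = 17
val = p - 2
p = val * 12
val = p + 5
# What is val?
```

Trace:
`p = 17` → p = 17
`val = p - 2` → val = 15
`p = val * 12` → p = 180
`val = p + 5` → val = 185
So val = 185

Answer: 185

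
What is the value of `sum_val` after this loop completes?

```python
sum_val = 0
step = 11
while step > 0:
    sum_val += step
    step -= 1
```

Sum 11 down to 1
`sum_val` takes the values: 0 → 11 → 21 → 30 → 38 → 45 → 51 → 56 → 60 → 63 → 65 → 66

Answer: 66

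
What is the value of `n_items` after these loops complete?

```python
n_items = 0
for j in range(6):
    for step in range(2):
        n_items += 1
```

6 * 2 = 12
`n_items` takes the values: 0 → 1 → 2 → 3 → 4 → 5 → 6 → 7 → 8 → 9 → 10 → 11 → 12

Answer: 12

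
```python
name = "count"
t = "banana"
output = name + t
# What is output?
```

Trace:
`name = "count"` → name = 'count'
`t = "banana"` → t = 'banana'
`output = name + t` → output = 'countbanana'
So output = 'countbanana'

Answer: 'countbanana'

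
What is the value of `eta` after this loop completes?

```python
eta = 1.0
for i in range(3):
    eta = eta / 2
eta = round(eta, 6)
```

Halving LR 3 times: 1 / 2^3
`eta` takes the values: 1.0 → 0.5 → 0.25 → 0.125

Answer: 0.125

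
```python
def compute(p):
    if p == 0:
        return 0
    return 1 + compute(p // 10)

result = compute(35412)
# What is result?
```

Count of digits of 35412: 5

Answer: 5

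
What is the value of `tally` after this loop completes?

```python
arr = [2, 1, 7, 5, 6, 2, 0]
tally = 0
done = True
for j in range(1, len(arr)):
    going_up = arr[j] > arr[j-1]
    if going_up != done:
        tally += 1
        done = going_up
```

Count direction changes in [2, 1, 7, 5, 6, 2, 0]
`tally` takes the values: 0 → 1 → 2 → 3 → 4 → 5

Answer: 5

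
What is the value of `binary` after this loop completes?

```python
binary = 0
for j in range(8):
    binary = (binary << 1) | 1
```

Build 8 consecutive 1-bits: 0b11111111
`binary` takes the values: 0 → 1 → 3 → 7 → 15 → 31 → 63 → 127 → 255

Answer: 255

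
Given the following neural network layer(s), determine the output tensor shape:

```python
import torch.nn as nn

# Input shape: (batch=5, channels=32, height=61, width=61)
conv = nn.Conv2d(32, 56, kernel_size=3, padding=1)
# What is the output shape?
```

Input: (5, 32, 61, 61) -> Output: (5, 56, 61, 61)

Answer: (5, 56, 61, 61)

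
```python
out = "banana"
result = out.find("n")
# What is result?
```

Trace:
`out = "banana"` → out = 'banana'
`result = out.find("n")` → result = 2
So result = 2

Answer: 2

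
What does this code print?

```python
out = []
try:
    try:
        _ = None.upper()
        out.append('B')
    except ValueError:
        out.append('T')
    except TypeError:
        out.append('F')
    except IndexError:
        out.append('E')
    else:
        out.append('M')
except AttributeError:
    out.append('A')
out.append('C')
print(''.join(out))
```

Execution trace: 'A' (outer except AttributeError) → 'C' (after the try/except). Output: AC

Answer: AC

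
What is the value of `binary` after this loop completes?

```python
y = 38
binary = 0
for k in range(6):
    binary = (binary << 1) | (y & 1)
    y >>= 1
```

Reverse lowest 6 bits of 38
`binary` takes the values: 0 → 1 → 3 → 6 → 12 → 25

Answer: 25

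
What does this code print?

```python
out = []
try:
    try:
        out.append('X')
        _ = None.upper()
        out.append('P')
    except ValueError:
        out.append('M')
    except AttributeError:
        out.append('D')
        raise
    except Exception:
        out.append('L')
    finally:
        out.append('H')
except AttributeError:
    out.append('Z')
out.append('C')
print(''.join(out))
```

Execution trace: 'X' (inner try body) → 'D' (inner except AttributeError) → 'H' (inner finally) → 'Z' (outer except AttributeError) → 'C' (after the try/except). Output: XDHZC

Answer: XDHZC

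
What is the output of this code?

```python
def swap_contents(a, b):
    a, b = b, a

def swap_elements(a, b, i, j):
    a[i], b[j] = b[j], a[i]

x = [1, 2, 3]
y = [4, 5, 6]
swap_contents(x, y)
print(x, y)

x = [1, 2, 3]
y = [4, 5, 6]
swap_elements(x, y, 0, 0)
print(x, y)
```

Key concept: parameter rebinding vs mutation.
Step by step:
`x = [1, 2, 3]` → x = [1, 2, 3]
`y = [4, 5, 6]` → y = [4, 5, 6]
`swap_contents(x, y)` → no visible change to tracked variables
`print(x, y)` → prints [1, 2, 3] [4, 5, 6]
`x = [1, 2, 3]` → x = [1, 2, 3]
`y = [4, 5, 6]` → y = [4, 5, 6]
`swap_elements(x, y, 0, 0)` → x = [4, 2, 3]; y = [1, 5, 6]
`print(x, y)` → prints [4, 2, 3] [1, 5, 6]

Answer:
[1, 2, 3] [4, 5, 6]
[4, 2, 3] [1, 5, 6]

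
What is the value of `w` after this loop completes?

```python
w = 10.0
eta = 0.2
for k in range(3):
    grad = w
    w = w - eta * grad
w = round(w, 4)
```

Gradient descent: w = 10.0 * (1 - 0.2)^3
`w` takes the values: 10.0 → 8.0 → 6.4 → 5.12

Answer: 5.12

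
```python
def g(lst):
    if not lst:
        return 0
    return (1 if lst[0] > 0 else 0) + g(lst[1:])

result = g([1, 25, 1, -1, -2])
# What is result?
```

Count of positive elements in [1, 25, 1, -1, -2] = 3

Answer: 3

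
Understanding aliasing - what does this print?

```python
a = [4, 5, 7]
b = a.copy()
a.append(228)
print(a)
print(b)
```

Key concept: list.copy() creates independent copy.
Step by step:
`a = [4, 5, 7]` → a = [4, 5, 7]
`b = a.copy()` → b = [4, 5, 7]
`a.append(228)` → a = [4, 5, 7, 228]
`print(a)` → prints [4, 5, 7, 228]
`print(b)` → prints [4, 5, 7]

Answer:
[4, 5, 7, 228]
[4, 5, 7]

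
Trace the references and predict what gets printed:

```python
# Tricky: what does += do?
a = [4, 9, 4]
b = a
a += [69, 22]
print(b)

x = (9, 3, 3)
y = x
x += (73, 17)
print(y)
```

Key concept: += behavior differs for mutable vs immutable.
Step by step:
`a = [4, 9, 4]` → a = [4, 9, 4]
`b = a` → b = [4, 9, 4] (same object as a)
`a += [69, 22]` → a = [4, 9, 4, 69, 22] (same object as b); b = [4, 9, 4, 69, 22] (same object as a)
`print(b)` → prints [4, 9, 4, 69, 22]
`x = (9, 3, 3)` → x = (9, 3, 3)
`y = x` → y = (9, 3, 3)
`x += (73, 17)` → x = (9, 3, 3, 73, 17)
`print(y)` → prints (9, 3, 3)

Answer:
[4, 9, 4, 69, 22]
(9, 3, 3)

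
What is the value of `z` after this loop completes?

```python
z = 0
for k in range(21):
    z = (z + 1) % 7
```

Increment mod 7, 21 times = 0
`z` takes the values: 0 → 1 → 2 → 3 → 4 → 5 → 6 → 0 → 1 → 2 → 3 → 4 → 5 → 6 → 0 → 1 → 2 → 3 → 4 → 5 → 6 → 0

Answer: 0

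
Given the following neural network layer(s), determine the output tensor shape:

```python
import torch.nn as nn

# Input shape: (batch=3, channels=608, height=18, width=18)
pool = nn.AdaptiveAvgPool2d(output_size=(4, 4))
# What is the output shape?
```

Input: (3, 608, 18, 18) -> Output: (3, 608, 4, 4)

Answer: (3, 608, 4, 4)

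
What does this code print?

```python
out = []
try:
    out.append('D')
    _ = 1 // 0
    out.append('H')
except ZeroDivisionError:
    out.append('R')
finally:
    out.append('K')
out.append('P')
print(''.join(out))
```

Execution trace: 'D' (try body) → 'R' (except ZeroDivisionError) → 'K' (finally) → 'P' (after the try/except). Output: DRKP

Answer: DRKP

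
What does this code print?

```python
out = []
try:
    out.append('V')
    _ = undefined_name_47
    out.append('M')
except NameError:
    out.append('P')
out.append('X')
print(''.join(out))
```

Execution trace: 'V' (try body) → 'P' (except NameError) → 'X' (after the try/except). Output: VPX

Answer: VPX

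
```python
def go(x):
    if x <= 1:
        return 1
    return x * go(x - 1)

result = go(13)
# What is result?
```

go(13) = 13 * 12 * 11 * 10 * 9 * 8 * 7 * 6 * 5 * 4 * 3 * 2 * 1 = 6227020800

Answer: 6227020800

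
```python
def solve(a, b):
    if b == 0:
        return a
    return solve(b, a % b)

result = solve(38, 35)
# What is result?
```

solve(38, 35) -> solve(35, 3) -> solve(3, 2) -> solve(2, 1) -> solve(1, 0) -> 1

Answer: 1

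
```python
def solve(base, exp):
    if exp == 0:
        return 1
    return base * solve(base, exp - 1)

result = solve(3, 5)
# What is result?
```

solve(3, 5) = 3 * 3 * 3 * 3 * 3 = 243

Answer: 243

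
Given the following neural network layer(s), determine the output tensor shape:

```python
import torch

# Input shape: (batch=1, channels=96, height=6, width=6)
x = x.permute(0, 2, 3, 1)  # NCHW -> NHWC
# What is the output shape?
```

Input: (1, 96, 6, 6) -> Output: (1, 6, 6, 96)

Answer: (1, 6, 6, 96)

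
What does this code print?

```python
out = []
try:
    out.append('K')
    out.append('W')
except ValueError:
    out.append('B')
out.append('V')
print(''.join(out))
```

Execution trace: 'K' (try body) → 'W' (try body, no exception) → 'V' (after the try/except). Output: KWV

Answer: KWV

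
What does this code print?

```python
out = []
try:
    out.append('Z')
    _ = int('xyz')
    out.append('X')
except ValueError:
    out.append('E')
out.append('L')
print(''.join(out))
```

Execution trace: 'Z' (try body) → 'E' (except ValueError) → 'L' (after the try/except). Output: ZEL

Answer: ZEL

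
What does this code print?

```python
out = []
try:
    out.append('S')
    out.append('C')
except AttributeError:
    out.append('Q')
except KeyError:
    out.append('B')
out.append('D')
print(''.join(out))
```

Execution trace: 'S' (try body) → 'C' (try body, no exception) → 'D' (after the try/except). Output: SCD

Answer: SCD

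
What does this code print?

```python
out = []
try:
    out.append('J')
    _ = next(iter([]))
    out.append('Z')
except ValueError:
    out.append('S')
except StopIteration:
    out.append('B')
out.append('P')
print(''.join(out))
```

Execution trace: 'J' (try body) → 'B' (except StopIteration) → 'P' (after the try/except). Output: JBP

Answer: JBP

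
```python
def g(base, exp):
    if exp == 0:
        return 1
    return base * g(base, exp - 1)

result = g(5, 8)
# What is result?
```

g(5, 8) = 5 * 5 * 5 * 5 * 5 * 5 * 5 * 5 = 390625

Answer: 390625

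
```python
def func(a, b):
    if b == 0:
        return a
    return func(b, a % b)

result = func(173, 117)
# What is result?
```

func(173, 117) -> func(117, 56) -> func(56, 5) -> func(5, 1) -> func(1, 0) -> 1

Answer: 1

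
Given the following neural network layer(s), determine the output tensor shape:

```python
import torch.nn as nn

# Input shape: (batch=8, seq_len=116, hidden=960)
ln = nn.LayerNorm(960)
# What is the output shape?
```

Input: (8, 116, 960) -> Output: (8, 116, 960)

Answer: (8, 116, 960)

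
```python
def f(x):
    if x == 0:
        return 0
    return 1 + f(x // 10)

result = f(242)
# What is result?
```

Count of digits of 242: 3

Answer: 3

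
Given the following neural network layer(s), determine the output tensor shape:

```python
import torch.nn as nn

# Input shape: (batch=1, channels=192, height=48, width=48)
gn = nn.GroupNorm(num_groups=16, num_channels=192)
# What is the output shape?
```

Input: (1, 192, 48, 48) -> Output: (1, 192, 48, 48)

Answer: (1, 192, 48, 48)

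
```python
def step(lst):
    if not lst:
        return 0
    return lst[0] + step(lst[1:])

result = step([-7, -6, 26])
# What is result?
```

(-7) + (-6) + 26 + 0 = 13

Answer: 13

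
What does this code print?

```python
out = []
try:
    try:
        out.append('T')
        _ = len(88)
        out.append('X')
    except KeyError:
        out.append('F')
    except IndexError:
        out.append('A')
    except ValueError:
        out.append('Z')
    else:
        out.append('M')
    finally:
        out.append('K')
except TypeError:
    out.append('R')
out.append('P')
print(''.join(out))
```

Execution trace: 'T' (try body) → 'K' (finally) → 'R' (outer except TypeError) → 'P' (after the try/except). Output: TKRP

Answer: TKRP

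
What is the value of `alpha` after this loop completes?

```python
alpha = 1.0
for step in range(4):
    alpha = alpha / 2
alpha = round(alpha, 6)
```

Halving LR 4 times: 1 / 2^4
`alpha` takes the values: 1.0 → 0.5 → 0.25 → 0.125 → 0.0625

Answer: 0.0625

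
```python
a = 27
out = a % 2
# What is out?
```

Trace:
`a = 27` → a = 27
`out = a % 2` → out = 1
So out = 1

Answer: 1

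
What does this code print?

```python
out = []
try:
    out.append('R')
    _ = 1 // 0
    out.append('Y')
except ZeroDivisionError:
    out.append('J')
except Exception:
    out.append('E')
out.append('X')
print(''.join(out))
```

Execution trace: 'R' (try body) → 'J' (except ZeroDivisionError) → 'X' (after the try/except). Output: RJX

Answer: RJX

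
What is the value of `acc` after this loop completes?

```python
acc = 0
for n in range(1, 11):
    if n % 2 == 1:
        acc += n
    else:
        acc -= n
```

Add odd, subtract even
`acc` takes the values: 0 → 1 → -1 → 2 → -2 → 3 → -3 → 4 → -4 → 5 → -5

Answer: -5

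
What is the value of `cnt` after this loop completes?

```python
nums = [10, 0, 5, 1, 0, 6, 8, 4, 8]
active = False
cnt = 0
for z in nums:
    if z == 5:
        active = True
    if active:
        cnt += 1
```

Count elements after first 5 in [10, 0, 5, 1, 0, 6, 8, 4, 8]
`cnt` takes the values: 0 → 1 → 2 → 3 → 4 → 5 → 6 → 7

Answer: 7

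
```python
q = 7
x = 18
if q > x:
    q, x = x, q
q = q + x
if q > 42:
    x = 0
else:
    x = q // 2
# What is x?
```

Trace:
`q = 7` → q = 7
`x = 18` → x = 18
`if q > x: ...` → q > x is False → no variable changes
`q = q + x` → q = 25
`if q > 42: ...` → q > 42 is False, take else branch → x = 12
So x = 12

Answer: 12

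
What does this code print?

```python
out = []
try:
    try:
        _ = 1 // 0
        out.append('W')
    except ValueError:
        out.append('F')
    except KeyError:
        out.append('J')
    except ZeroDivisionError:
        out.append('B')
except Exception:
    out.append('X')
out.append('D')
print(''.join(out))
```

Execution trace: 'B' (inner except ZeroDivisionError) → 'D' (after the try/except). Output: BD

Answer: BD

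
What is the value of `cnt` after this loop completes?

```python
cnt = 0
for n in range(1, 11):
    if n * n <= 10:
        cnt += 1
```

Count numbers where n² ≤ 10
`cnt` takes the values: 0 → 1 → 2 → 3

Answer: 3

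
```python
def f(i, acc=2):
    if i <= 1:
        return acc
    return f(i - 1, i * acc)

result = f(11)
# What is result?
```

Accumulator trace (n, acc): (11, 2) -> (10, 22) -> (9, 220) -> (8, 1980) -> (7, 15840) -> (6, 110880) -> (5, 665280) -> (4, 3326400) -> (3, 13305600) -> (2, 39916800) -> (1, 79833600) -> return 79833600

Answer: 79833600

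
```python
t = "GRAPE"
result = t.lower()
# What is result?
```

Trace:
`t = "GRAPE"` → t = 'GRAPE'
`result = t.lower()` → result = 'grape'
So result = 'grape'

Answer: 'grape'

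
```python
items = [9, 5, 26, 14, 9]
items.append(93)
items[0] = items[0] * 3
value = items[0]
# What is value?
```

Trace:
`items = [9, 5, 26, 14, 9]` → items = [9, 5, 26, 14, 9]
`items.append(93)` → items = [9, 5, 26, 14, 9, 93]
`items[0] = items[0] * 3` → items = [27, 5, 26, 14, 9, 93]
`value = items[0]` → value = 27
So value = 27

Answer: 27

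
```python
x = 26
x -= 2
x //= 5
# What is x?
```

Trace:
`x = 26` → x = 26
`x -= 2` → x = 24
`x //= 5` → x = 4
So x = 4

Answer: 4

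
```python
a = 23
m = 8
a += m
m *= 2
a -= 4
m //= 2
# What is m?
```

Trace:
`a = 23` → a = 23
`m = 8` → m = 8
`a += m` → a = 31
`m *= 2` → m = 16
`a -= 4` → a = 27
`m //= 2` → m = 8
So m = 8

Answer: 8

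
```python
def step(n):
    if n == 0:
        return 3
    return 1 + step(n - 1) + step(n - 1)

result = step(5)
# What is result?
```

step(n) = 1 + 2·step(n-1), step(0)=3. Closed form: (3+1)·2^5 - 1 = 127.

Answer: 127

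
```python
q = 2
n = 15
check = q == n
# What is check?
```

Trace:
`q = 2` → q = 2
`n = 15` → n = 15
`check = q == n` → check = False
So check = False

Answer: False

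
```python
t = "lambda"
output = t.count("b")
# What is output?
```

Trace:
`t = "lambda"` → t = 'lambda'
`output = t.count("b")` → output = 1
So output = 1

Answer: 1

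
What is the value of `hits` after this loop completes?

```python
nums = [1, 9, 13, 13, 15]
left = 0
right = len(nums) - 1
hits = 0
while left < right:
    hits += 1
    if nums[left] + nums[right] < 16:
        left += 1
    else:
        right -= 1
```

Steps to find pair summing to 16
`hits` takes the values: 0 → 1 → 2 → 3 → 4

Answer: 4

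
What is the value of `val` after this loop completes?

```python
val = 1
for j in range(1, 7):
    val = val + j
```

Start at 1, add 1 through 6
`val` takes the values: 1 → 2 → 4 → 7 → 11 → 16 → 22

Answer: 22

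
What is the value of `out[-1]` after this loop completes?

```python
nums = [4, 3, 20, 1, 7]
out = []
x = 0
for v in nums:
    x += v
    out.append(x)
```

Cumulative sum ends at 35
`out` takes the values: [] → [4] → [4, 7] → [4, 7, 27] → [4, 7, 27, 28] → [4, 7, 27, 28, 35]
So `out[-1]` = 35

Answer: 35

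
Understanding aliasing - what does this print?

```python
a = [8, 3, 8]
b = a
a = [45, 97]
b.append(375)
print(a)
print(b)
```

Key concept: rebinding vs mutation: a is rebound to a new list, b still points at the original.
Step by step:
`a = [8, 3, 8]` → a = [8, 3, 8]
`b = a` → b = [8, 3, 8] (same object as a)
`a = [45, 97]` → a = [45, 97]
`b.append(375)` → b = [8, 3, 8, 375]
`print(a)` → prints [45, 97]
`print(b)` → prints [8, 3, 8, 375]

Answer:
[45, 97]
[8, 3, 8, 375]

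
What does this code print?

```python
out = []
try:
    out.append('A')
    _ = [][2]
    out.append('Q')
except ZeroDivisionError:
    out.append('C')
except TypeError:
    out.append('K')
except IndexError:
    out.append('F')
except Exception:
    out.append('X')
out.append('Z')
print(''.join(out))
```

Execution trace: 'A' (try body) → 'F' (except IndexError) → 'Z' (after the try/except). Output: AFZ

Answer: AFZ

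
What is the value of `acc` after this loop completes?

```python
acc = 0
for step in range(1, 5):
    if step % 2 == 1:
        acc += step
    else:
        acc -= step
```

Add odd, subtract even
`acc` takes the values: 0 → 1 → -1 → 2 → -2

Answer: -2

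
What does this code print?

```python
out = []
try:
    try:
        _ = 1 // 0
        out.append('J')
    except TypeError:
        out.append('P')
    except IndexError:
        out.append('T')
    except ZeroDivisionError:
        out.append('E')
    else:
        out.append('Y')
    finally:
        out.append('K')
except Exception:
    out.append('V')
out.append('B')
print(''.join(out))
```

Execution trace: 'E' (inner except ZeroDivisionError) → 'K' (inner finally) → 'B' (after the try/except). Output: EKB

Answer: EKB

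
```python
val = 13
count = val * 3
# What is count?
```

Trace:
`val = 13` → val = 13
`count = val * 3` → count = 39
So count = 39

Answer: 39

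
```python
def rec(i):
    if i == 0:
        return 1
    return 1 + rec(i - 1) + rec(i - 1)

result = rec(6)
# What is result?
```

rec(i) = 1 + 2·rec(i-1), rec(0)=1. Closed form: (1+1)·2^6 - 1 = 127.

Answer: 127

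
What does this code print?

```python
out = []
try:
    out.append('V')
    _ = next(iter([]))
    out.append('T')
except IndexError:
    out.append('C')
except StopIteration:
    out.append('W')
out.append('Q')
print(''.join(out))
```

Execution trace: 'V' (try body) → 'W' (except StopIteration) → 'Q' (after the try/except). Output: VWQ

Answer: VWQ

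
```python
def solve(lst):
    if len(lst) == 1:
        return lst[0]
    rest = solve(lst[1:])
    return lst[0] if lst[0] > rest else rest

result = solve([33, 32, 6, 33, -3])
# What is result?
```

Recursive max over [33, 32, 6, 33, -3] = 33

Answer: 33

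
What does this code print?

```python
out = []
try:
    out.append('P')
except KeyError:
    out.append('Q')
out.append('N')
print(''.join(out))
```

Execution trace: 'P' (try body, no exception) → 'N' (after the try/except). Output: PN

Answer: PN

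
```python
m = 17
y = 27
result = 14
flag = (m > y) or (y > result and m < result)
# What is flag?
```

Trace:
`m = 17` → m = 17
`y = 27` → y = 27
`result = 14` → result = 14
`flag = (m > y) or (y > result and m < result)` → flag = False
So flag = False

Answer: False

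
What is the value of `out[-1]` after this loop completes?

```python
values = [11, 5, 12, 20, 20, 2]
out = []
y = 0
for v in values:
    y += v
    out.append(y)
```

Cumulative sum ends at 70
`out` takes the values: [] → [11] → [11, 16] → [11, 16, 28] → [11, 16, 28, 48] → [11, 16, 28, 48, 68] → [11, 16, 28, 48, 68, 70]
So `out[-1]` = 70

Answer: 70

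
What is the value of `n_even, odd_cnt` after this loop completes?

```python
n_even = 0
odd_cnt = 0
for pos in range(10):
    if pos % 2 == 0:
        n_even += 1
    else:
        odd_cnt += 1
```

Count evens and odds in range(10)
`n_even, odd_cnt` takes the values: (0, 0) → (1, 0) → (1, 1) → (2, 1) → (2, 2) → (3, 2) → (3, 3) → (4, 3) → (4, 4) → (5, 4) → (5, 5)

Answer: 5, 5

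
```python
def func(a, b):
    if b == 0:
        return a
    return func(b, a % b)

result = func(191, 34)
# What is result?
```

func(191, 34) -> func(34, 21) -> func(21, 13) -> func(13, 8) -> func(8, 5) -> func(5, 3) -> func(3, 2) -> func(2, 1) -> func(1, 0) -> 1

Answer: 1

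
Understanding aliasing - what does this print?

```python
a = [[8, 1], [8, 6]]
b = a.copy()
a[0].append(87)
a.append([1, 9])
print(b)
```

Key concept: shallow copy with nested lists.
Step by step:
`a = [[8, 1], [8, 6]]` → a = [[8, 1], [8, 6]]
`b = a.copy()` → b = [[8, 1], [8, 6]]
`a[0].append(87)` → a = [[8, 1, 87], [8, 6]]; b = [[8, 1, 87], [8, 6]]
`a.append([1, 9])` → a = [[8, 1, 87], [8, 6], [1, 9]]
`print(b)` → prints [[8, 1, 87], [8, 6]]

Answer: [[8, 1, 87], [8, 6]]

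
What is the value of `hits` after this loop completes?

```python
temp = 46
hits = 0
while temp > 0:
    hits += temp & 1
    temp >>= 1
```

Count set bits in 46 (binary: 0b101110)
`hits` takes the values: 0 → 1 → 2 → 3 → 4

Answer: 4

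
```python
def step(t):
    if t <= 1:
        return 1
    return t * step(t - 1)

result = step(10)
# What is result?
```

step(10) = 10 * 9 * 8 * 7 * 6 * 5 * 4 * 3 * 2 * 1 = 3628800

Answer: 3628800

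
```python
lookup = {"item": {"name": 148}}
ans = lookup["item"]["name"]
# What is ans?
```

Trace:
`lookup = {"item": {"name": 148}}` → lookup = {'item': {'name': 148}}
`ans = lookup["item"]["name"]` → ans = 148
So ans = 148

Answer: 148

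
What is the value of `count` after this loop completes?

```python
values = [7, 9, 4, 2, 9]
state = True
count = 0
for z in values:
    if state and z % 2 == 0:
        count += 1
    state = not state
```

Count even values at even positions
`count` takes the values: 0 → 1

Answer: 1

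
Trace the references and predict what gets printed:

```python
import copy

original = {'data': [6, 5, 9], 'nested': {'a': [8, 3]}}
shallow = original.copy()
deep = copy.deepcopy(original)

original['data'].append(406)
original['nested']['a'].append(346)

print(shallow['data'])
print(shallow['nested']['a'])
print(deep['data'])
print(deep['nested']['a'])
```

Key concept: comparing shallow vs deep copy.
Step by step:
`original = {'data': [6, 5, 9], 'nested': {'a': [8, 3]}}` → original = {'data': [6, 5, 9], 'nested': {'a': [8, 3]}}
`shallow = original.copy()` → shallow = {'data': [6, 5, 9], 'nested': {'a': [8, 3]}}
`deep = copy.deepcopy(original)` → deep = {'data': [6, 5, 9], 'nested': {'a': [8, 3]}}
`original['data'].append(406)` → original = {'data': [6, 5, 9, 406], 'nested': {'a': [8, 3]}}; shallow = {'data': [6, 5, 9, 406], 'nested': {'a': [8, 3]}}
`original['nested']['a'].append(346)` → original = {'data': [6, 5, 9, 406], 'nested': {'a': [8, 3, 346]}}; shallow = {'data': [6, 5, 9, 406], 'nested': {'a': [8, 3, 346]}}
`print(shallow['data'])` → prints [6, 5, 9, 406]
`print(shallow['nested']['a'])` → prints [8, 3, 346]
`print(deep['data'])` → prints [6, 5, 9]
`print(deep['nested']['a'])` → prints [8, 3]

Answer:
[6, 5, 9, 406]
[8, 3, 346]
[6, 5, 9]
[8, 3]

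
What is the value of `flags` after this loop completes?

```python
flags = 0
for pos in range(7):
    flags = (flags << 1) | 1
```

Build 7 consecutive 1-bits: 0b1111111
`flags` takes the values: 0 → 1 → 3 → 7 → 15 → 31 → 63 → 127

Answer: 127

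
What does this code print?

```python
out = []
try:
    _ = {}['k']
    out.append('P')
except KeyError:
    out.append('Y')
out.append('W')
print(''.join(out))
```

Execution trace: 'Y' (except KeyError) → 'W' (after the try/except). Output: YW

Answer: YW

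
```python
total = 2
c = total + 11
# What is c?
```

Trace:
`total = 2` → total = 2
`c = total + 11` → c = 13
So c = 13

Answer: 13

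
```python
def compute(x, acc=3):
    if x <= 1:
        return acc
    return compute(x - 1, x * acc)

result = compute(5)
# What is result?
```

Accumulator trace (n, acc): (5, 3) -> (4, 15) -> (3, 60) -> (2, 180) -> (1, 360) -> return 360

Answer: 360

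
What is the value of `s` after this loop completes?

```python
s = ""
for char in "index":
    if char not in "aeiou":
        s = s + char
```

Remove vowels from 'index'
`s` takes the values: "" → "n" → "nd" → "ndx"

Answer: "ndx"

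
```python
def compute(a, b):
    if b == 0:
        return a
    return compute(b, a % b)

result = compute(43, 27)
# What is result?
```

compute(43, 27) -> compute(27, 16) -> compute(16, 11) -> compute(11, 5) -> compute(5, 1) -> compute(1, 0) -> 1

Answer: 1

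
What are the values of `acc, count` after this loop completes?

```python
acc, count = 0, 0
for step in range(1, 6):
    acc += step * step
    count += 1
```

Sum of squares and count
`acc, count` takes the values: (0, 0) → (1, 0) → (1, 1) → (5, 1) → (5, 2) → (14, 2) → (14, 3) → (30, 3) → (30, 4) → (55, 4) → (55, 5)

Answer: 55, 5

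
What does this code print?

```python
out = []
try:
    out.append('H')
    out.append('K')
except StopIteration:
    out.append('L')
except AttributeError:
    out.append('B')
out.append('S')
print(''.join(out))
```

Execution trace: 'H' (try body) → 'K' (try body, no exception) → 'S' (after the try/except). Output: HKS

Answer: HKS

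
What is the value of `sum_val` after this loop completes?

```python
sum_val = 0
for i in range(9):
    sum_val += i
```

Sum of 0 to 8 = 36
`sum_val` takes the values: 0 → 1 → 3 → 6 → 10 → 15 → 21 → 28 → 36

Answer: 36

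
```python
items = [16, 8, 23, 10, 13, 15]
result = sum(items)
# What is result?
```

Trace:
`items = [16, 8, 23, 10, 13, 15]` → items = [16, 8, 23, 10, 13, 15]
`result = sum(items)` → result = 85
So result = 85

Answer: 85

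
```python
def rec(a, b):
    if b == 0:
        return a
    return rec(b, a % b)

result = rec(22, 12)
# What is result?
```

rec(22, 12) -> rec(12, 10) -> rec(10, 2) -> rec(2, 0) -> 2

Answer: 2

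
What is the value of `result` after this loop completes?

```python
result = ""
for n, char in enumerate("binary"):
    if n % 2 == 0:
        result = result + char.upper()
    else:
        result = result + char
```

Uppercase even positions in 'binary'
`result` takes the values: "" → "B" → "Bi" → "BiN" → "BiNa" → "BiNaR" → "BiNaRy"

Answer: "BiNaRy"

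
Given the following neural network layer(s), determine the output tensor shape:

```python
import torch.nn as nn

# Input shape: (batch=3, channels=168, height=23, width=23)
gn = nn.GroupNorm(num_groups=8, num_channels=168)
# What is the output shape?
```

Input: (3, 168, 23, 23) -> Output: (3, 168, 23, 23)

Answer: (3, 168, 23, 23)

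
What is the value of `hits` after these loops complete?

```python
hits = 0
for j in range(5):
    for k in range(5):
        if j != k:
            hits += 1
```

5² - 5 (exclude diagonal)
`hits` takes the values: 0 → 1 → 2 → 3 → 4 → 5 → 6 → 7 → 8 → 9 → 10 → 11 → 12 → 13 → 14 → 15 → 16 → 17 → 18 → 19 → 20

Answer: 20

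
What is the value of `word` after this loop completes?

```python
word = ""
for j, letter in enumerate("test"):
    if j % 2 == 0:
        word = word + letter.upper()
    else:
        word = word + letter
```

Uppercase even positions in 'test'
`word` takes the values: "" → "T" → "Te" → "TeS" → "TeSt"

Answer: "TeSt"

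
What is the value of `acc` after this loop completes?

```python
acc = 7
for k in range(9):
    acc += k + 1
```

Start at 7, add 1 to 9 = 52
`acc` takes the values: 7 → 8 → 10 → 13 → 17 → 22 → 28 → 35 → 43 → 52

Answer: 52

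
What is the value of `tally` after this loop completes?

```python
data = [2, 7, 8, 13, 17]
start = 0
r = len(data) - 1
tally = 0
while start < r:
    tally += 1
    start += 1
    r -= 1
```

Iterations until pointers meet (list length 5)
`tally` takes the values: 0 → 1 → 2

Answer: 2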